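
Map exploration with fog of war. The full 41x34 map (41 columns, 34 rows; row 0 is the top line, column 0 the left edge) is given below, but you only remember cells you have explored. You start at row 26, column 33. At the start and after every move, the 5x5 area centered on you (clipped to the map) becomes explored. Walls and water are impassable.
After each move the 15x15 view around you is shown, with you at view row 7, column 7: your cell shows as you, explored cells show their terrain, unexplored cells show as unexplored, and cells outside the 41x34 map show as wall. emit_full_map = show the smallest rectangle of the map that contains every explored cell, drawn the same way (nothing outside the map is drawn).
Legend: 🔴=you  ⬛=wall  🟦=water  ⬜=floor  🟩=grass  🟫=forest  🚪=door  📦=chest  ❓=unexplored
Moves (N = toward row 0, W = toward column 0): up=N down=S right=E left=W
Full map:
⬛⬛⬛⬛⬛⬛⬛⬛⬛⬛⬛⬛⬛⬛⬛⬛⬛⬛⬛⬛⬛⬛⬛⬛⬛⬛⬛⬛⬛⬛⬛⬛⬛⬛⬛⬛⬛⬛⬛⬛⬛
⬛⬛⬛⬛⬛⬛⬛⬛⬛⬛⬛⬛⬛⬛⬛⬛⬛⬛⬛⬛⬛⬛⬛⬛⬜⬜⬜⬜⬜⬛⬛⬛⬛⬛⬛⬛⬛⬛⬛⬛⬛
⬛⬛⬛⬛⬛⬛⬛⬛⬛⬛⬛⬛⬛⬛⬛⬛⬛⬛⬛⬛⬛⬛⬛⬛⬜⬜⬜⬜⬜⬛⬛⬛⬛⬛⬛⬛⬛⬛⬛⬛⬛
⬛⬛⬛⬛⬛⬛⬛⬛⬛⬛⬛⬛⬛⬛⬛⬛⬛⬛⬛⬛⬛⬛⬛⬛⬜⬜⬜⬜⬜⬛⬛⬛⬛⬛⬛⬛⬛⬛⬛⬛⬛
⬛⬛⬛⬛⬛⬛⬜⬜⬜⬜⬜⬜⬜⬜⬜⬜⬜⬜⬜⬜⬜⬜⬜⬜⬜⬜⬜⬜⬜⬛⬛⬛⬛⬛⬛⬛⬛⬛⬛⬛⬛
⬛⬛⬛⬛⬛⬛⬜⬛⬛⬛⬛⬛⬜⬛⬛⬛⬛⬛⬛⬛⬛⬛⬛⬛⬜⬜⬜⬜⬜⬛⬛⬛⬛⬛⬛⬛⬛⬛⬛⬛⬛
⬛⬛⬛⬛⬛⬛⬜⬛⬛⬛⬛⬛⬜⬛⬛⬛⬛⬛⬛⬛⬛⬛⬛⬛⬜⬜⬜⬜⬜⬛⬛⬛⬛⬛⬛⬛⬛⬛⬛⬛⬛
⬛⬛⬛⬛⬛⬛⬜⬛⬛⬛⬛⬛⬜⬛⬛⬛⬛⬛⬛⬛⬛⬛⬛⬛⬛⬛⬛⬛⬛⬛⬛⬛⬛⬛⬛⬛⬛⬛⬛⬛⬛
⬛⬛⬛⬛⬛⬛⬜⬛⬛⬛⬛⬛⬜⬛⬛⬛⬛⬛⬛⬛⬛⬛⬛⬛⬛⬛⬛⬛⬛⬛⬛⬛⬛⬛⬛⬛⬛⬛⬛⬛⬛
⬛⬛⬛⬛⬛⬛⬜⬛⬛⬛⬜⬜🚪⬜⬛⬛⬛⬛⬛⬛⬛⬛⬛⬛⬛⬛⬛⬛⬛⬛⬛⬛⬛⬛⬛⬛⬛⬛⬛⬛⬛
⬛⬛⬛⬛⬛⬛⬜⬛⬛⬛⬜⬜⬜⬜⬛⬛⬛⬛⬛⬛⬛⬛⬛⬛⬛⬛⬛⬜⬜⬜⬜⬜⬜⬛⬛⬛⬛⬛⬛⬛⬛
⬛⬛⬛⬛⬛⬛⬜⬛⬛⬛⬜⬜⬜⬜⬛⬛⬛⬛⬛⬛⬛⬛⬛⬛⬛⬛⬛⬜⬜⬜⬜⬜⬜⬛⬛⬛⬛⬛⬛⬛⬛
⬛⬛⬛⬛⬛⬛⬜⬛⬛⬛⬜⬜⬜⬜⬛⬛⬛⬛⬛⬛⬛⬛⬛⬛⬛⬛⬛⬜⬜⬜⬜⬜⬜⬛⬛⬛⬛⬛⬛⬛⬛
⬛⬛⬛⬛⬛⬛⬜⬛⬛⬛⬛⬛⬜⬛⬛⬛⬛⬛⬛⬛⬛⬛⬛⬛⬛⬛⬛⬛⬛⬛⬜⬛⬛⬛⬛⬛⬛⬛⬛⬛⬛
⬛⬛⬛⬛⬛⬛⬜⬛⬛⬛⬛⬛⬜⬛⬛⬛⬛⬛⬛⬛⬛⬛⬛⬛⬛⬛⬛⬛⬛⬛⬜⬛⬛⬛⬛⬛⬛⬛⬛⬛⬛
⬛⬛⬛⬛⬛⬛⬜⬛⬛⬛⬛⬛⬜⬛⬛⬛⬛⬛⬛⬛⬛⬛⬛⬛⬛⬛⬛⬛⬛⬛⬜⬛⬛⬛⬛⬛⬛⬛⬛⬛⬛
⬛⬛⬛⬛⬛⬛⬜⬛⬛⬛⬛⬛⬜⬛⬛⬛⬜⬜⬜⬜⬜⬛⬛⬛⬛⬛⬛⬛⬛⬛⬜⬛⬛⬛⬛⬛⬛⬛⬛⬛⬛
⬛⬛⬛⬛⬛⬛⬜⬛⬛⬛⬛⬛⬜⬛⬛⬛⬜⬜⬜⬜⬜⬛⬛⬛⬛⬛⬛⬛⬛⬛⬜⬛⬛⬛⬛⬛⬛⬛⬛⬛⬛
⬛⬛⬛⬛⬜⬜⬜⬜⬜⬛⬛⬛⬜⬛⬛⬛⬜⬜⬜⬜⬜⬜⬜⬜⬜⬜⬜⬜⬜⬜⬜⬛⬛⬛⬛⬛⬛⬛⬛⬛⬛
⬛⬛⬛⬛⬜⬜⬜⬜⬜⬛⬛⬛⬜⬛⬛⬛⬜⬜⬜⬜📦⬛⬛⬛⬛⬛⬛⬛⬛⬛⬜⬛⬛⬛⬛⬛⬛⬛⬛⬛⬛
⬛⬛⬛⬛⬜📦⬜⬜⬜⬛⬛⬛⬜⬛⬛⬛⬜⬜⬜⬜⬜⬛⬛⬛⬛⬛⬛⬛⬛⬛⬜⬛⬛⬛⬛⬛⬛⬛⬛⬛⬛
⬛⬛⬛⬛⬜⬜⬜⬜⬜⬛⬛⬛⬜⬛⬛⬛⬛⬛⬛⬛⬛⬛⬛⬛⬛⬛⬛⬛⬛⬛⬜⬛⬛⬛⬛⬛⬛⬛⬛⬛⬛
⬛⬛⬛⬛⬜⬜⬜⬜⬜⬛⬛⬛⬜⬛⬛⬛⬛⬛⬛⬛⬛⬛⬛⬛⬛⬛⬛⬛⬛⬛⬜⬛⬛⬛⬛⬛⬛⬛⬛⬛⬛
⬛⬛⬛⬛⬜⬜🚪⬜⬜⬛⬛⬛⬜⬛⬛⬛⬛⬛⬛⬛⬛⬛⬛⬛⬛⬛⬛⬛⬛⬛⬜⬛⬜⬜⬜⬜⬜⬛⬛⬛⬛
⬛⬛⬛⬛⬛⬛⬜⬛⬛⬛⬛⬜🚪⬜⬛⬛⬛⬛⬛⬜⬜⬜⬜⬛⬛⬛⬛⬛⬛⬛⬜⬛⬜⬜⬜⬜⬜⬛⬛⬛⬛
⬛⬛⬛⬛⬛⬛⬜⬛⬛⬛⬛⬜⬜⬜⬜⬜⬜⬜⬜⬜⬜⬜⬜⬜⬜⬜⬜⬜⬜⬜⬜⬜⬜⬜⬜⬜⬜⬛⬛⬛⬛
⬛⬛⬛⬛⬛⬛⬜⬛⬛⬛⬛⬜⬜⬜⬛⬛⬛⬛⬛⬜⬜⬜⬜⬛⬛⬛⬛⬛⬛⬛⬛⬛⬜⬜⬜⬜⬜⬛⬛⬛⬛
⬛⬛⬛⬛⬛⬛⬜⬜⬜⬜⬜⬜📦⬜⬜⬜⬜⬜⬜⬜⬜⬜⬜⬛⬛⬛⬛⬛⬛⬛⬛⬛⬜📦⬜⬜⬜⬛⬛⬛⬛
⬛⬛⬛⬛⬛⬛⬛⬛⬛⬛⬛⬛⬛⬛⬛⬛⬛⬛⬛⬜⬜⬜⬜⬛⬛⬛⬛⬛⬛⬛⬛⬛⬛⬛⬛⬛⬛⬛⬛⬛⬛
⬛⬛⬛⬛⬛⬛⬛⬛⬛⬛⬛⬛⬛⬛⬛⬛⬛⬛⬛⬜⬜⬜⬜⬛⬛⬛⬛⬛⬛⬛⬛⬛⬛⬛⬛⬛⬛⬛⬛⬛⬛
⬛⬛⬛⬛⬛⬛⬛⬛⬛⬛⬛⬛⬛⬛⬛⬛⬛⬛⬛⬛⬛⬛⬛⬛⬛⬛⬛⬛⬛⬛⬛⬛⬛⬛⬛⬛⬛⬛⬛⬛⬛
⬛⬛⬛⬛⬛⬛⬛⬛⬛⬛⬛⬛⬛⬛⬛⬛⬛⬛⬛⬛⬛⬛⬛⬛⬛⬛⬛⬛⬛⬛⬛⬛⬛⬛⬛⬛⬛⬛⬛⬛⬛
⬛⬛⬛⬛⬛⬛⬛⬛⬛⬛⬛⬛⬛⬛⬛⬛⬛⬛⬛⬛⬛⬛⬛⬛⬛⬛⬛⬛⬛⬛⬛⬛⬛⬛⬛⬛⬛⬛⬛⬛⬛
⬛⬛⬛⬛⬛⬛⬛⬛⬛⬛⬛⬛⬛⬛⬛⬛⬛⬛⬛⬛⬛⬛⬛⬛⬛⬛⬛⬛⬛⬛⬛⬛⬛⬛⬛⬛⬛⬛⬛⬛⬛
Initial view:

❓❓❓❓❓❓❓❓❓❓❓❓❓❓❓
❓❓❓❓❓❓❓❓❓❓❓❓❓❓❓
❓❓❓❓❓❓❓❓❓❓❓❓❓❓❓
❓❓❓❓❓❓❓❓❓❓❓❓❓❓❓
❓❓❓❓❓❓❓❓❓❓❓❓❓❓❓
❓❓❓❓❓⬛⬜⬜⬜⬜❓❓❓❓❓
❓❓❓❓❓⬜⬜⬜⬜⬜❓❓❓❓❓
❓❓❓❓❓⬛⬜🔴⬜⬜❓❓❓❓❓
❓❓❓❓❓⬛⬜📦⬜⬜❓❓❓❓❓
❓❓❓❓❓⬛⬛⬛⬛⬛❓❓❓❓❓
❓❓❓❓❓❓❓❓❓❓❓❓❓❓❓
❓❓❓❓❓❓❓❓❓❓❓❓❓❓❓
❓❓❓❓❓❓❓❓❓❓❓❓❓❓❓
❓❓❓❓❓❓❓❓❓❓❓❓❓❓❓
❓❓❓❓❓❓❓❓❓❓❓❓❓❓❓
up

❓❓❓❓❓❓❓❓❓❓❓❓❓❓❓
❓❓❓❓❓❓❓❓❓❓❓❓❓❓❓
❓❓❓❓❓❓❓❓❓❓❓❓❓❓❓
❓❓❓❓❓❓❓❓❓❓❓❓❓❓❓
❓❓❓❓❓❓❓❓❓❓❓❓❓❓❓
❓❓❓❓❓⬛⬜⬜⬜⬜❓❓❓❓❓
❓❓❓❓❓⬛⬜⬜⬜⬜❓❓❓❓❓
❓❓❓❓❓⬜⬜🔴⬜⬜❓❓❓❓❓
❓❓❓❓❓⬛⬜⬜⬜⬜❓❓❓❓❓
❓❓❓❓❓⬛⬜📦⬜⬜❓❓❓❓❓
❓❓❓❓❓⬛⬛⬛⬛⬛❓❓❓❓❓
❓❓❓❓❓❓❓❓❓❓❓❓❓❓❓
❓❓❓❓❓❓❓❓❓❓❓❓❓❓❓
❓❓❓❓❓❓❓❓❓❓❓❓❓❓❓
❓❓❓❓❓❓❓❓❓❓❓❓❓❓❓

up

❓❓❓❓❓❓❓❓❓❓❓❓❓❓❓
❓❓❓❓❓❓❓❓❓❓❓❓❓❓❓
❓❓❓❓❓❓❓❓❓❓❓❓❓❓❓
❓❓❓❓❓❓❓❓❓❓❓❓❓❓❓
❓❓❓❓❓❓❓❓❓❓❓❓❓❓❓
❓❓❓❓❓⬛⬛⬛⬛⬛❓❓❓❓❓
❓❓❓❓❓⬛⬜⬜⬜⬜❓❓❓❓❓
❓❓❓❓❓⬛⬜🔴⬜⬜❓❓❓❓❓
❓❓❓❓❓⬜⬜⬜⬜⬜❓❓❓❓❓
❓❓❓❓❓⬛⬜⬜⬜⬜❓❓❓❓❓
❓❓❓❓❓⬛⬜📦⬜⬜❓❓❓❓❓
❓❓❓❓❓⬛⬛⬛⬛⬛❓❓❓❓❓
❓❓❓❓❓❓❓❓❓❓❓❓❓❓❓
❓❓❓❓❓❓❓❓❓❓❓❓❓❓❓
❓❓❓❓❓❓❓❓❓❓❓❓❓❓❓

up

❓❓❓❓❓❓❓❓❓❓❓❓❓❓❓
❓❓❓❓❓❓❓❓❓❓❓❓❓❓❓
❓❓❓❓❓❓❓❓❓❓❓❓❓❓❓
❓❓❓❓❓❓❓❓❓❓❓❓❓❓❓
❓❓❓❓❓❓❓❓❓❓❓❓❓❓❓
❓❓❓❓❓⬛⬛⬛⬛⬛❓❓❓❓❓
❓❓❓❓❓⬛⬛⬛⬛⬛❓❓❓❓❓
❓❓❓❓❓⬛⬜🔴⬜⬜❓❓❓❓❓
❓❓❓❓❓⬛⬜⬜⬜⬜❓❓❓❓❓
❓❓❓❓❓⬜⬜⬜⬜⬜❓❓❓❓❓
❓❓❓❓❓⬛⬜⬜⬜⬜❓❓❓❓❓
❓❓❓❓❓⬛⬜📦⬜⬜❓❓❓❓❓
❓❓❓❓❓⬛⬛⬛⬛⬛❓❓❓❓❓
❓❓❓❓❓❓❓❓❓❓❓❓❓❓❓
❓❓❓❓❓❓❓❓❓❓❓❓❓❓❓

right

❓❓❓❓❓❓❓❓❓❓❓❓❓❓⬛
❓❓❓❓❓❓❓❓❓❓❓❓❓❓⬛
❓❓❓❓❓❓❓❓❓❓❓❓❓❓⬛
❓❓❓❓❓❓❓❓❓❓❓❓❓❓⬛
❓❓❓❓❓❓❓❓❓❓❓❓❓❓⬛
❓❓❓❓⬛⬛⬛⬛⬛⬛❓❓❓❓⬛
❓❓❓❓⬛⬛⬛⬛⬛⬛❓❓❓❓⬛
❓❓❓❓⬛⬜⬜🔴⬜⬜❓❓❓❓⬛
❓❓❓❓⬛⬜⬜⬜⬜⬜❓❓❓❓⬛
❓❓❓❓⬜⬜⬜⬜⬜⬜❓❓❓❓⬛
❓❓❓❓⬛⬜⬜⬜⬜❓❓❓❓❓⬛
❓❓❓❓⬛⬜📦⬜⬜❓❓❓❓❓⬛
❓❓❓❓⬛⬛⬛⬛⬛❓❓❓❓❓⬛
❓❓❓❓❓❓❓❓❓❓❓❓❓❓⬛
❓❓❓❓❓❓❓❓❓❓❓❓❓❓⬛

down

❓❓❓❓❓❓❓❓❓❓❓❓❓❓⬛
❓❓❓❓❓❓❓❓❓❓❓❓❓❓⬛
❓❓❓❓❓❓❓❓❓❓❓❓❓❓⬛
❓❓❓❓❓❓❓❓❓❓❓❓❓❓⬛
❓❓❓❓⬛⬛⬛⬛⬛⬛❓❓❓❓⬛
❓❓❓❓⬛⬛⬛⬛⬛⬛❓❓❓❓⬛
❓❓❓❓⬛⬜⬜⬜⬜⬜❓❓❓❓⬛
❓❓❓❓⬛⬜⬜🔴⬜⬜❓❓❓❓⬛
❓❓❓❓⬜⬜⬜⬜⬜⬜❓❓❓❓⬛
❓❓❓❓⬛⬜⬜⬜⬜⬜❓❓❓❓⬛
❓❓❓❓⬛⬜📦⬜⬜❓❓❓❓❓⬛
❓❓❓❓⬛⬛⬛⬛⬛❓❓❓❓❓⬛
❓❓❓❓❓❓❓❓❓❓❓❓❓❓⬛
❓❓❓❓❓❓❓❓❓❓❓❓❓❓⬛
❓❓❓❓❓❓❓❓❓❓❓❓❓❓⬛

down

❓❓❓❓❓❓❓❓❓❓❓❓❓❓⬛
❓❓❓❓❓❓❓❓❓❓❓❓❓❓⬛
❓❓❓❓❓❓❓❓❓❓❓❓❓❓⬛
❓❓❓❓⬛⬛⬛⬛⬛⬛❓❓❓❓⬛
❓❓❓❓⬛⬛⬛⬛⬛⬛❓❓❓❓⬛
❓❓❓❓⬛⬜⬜⬜⬜⬜❓❓❓❓⬛
❓❓❓❓⬛⬜⬜⬜⬜⬜❓❓❓❓⬛
❓❓❓❓⬜⬜⬜🔴⬜⬜❓❓❓❓⬛
❓❓❓❓⬛⬜⬜⬜⬜⬜❓❓❓❓⬛
❓❓❓❓⬛⬜📦⬜⬜⬜❓❓❓❓⬛
❓❓❓❓⬛⬛⬛⬛⬛❓❓❓❓❓⬛
❓❓❓❓❓❓❓❓❓❓❓❓❓❓⬛
❓❓❓❓❓❓❓❓❓❓❓❓❓❓⬛
❓❓❓❓❓❓❓❓❓❓❓❓❓❓⬛
❓❓❓❓❓❓❓❓❓❓❓❓❓❓⬛

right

❓❓❓❓❓❓❓❓❓❓❓❓❓⬛⬛
❓❓❓❓❓❓❓❓❓❓❓❓❓⬛⬛
❓❓❓❓❓❓❓❓❓❓❓❓❓⬛⬛
❓❓❓⬛⬛⬛⬛⬛⬛❓❓❓❓⬛⬛
❓❓❓⬛⬛⬛⬛⬛⬛❓❓❓❓⬛⬛
❓❓❓⬛⬜⬜⬜⬜⬜⬛❓❓❓⬛⬛
❓❓❓⬛⬜⬜⬜⬜⬜⬛❓❓❓⬛⬛
❓❓❓⬜⬜⬜⬜🔴⬜⬛❓❓❓⬛⬛
❓❓❓⬛⬜⬜⬜⬜⬜⬛❓❓❓⬛⬛
❓❓❓⬛⬜📦⬜⬜⬜⬛❓❓❓⬛⬛
❓❓❓⬛⬛⬛⬛⬛❓❓❓❓❓⬛⬛
❓❓❓❓❓❓❓❓❓❓❓❓❓⬛⬛
❓❓❓❓❓❓❓❓❓❓❓❓❓⬛⬛
❓❓❓❓❓❓❓❓❓❓❓❓❓⬛⬛
❓❓❓❓❓❓❓❓❓❓❓❓❓⬛⬛

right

❓❓❓❓❓❓❓❓❓❓❓❓⬛⬛⬛
❓❓❓❓❓❓❓❓❓❓❓❓⬛⬛⬛
❓❓❓❓❓❓❓❓❓❓❓❓⬛⬛⬛
❓❓⬛⬛⬛⬛⬛⬛❓❓❓❓⬛⬛⬛
❓❓⬛⬛⬛⬛⬛⬛❓❓❓❓⬛⬛⬛
❓❓⬛⬜⬜⬜⬜⬜⬛⬛❓❓⬛⬛⬛
❓❓⬛⬜⬜⬜⬜⬜⬛⬛❓❓⬛⬛⬛
❓❓⬜⬜⬜⬜⬜🔴⬛⬛❓❓⬛⬛⬛
❓❓⬛⬜⬜⬜⬜⬜⬛⬛❓❓⬛⬛⬛
❓❓⬛⬜📦⬜⬜⬜⬛⬛❓❓⬛⬛⬛
❓❓⬛⬛⬛⬛⬛❓❓❓❓❓⬛⬛⬛
❓❓❓❓❓❓❓❓❓❓❓❓⬛⬛⬛
❓❓❓❓❓❓❓❓❓❓❓❓⬛⬛⬛
❓❓❓❓❓❓❓❓❓❓❓❓⬛⬛⬛
❓❓❓❓❓❓❓❓❓❓❓❓⬛⬛⬛

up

❓❓❓❓❓❓❓❓❓❓❓❓⬛⬛⬛
❓❓❓❓❓❓❓❓❓❓❓❓⬛⬛⬛
❓❓❓❓❓❓❓❓❓❓❓❓⬛⬛⬛
❓❓❓❓❓❓❓❓❓❓❓❓⬛⬛⬛
❓❓⬛⬛⬛⬛⬛⬛❓❓❓❓⬛⬛⬛
❓❓⬛⬛⬛⬛⬛⬛⬛⬛❓❓⬛⬛⬛
❓❓⬛⬜⬜⬜⬜⬜⬛⬛❓❓⬛⬛⬛
❓❓⬛⬜⬜⬜⬜🔴⬛⬛❓❓⬛⬛⬛
❓❓⬜⬜⬜⬜⬜⬜⬛⬛❓❓⬛⬛⬛
❓❓⬛⬜⬜⬜⬜⬜⬛⬛❓❓⬛⬛⬛
❓❓⬛⬜📦⬜⬜⬜⬛⬛❓❓⬛⬛⬛
❓❓⬛⬛⬛⬛⬛❓❓❓❓❓⬛⬛⬛
❓❓❓❓❓❓❓❓❓❓❓❓⬛⬛⬛
❓❓❓❓❓❓❓❓❓❓❓❓⬛⬛⬛
❓❓❓❓❓❓❓❓❓❓❓❓⬛⬛⬛

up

❓❓❓❓❓❓❓❓❓❓❓❓⬛⬛⬛
❓❓❓❓❓❓❓❓❓❓❓❓⬛⬛⬛
❓❓❓❓❓❓❓❓❓❓❓❓⬛⬛⬛
❓❓❓❓❓❓❓❓❓❓❓❓⬛⬛⬛
❓❓❓❓❓❓❓❓❓❓❓❓⬛⬛⬛
❓❓⬛⬛⬛⬛⬛⬛⬛⬛❓❓⬛⬛⬛
❓❓⬛⬛⬛⬛⬛⬛⬛⬛❓❓⬛⬛⬛
❓❓⬛⬜⬜⬜⬜🔴⬛⬛❓❓⬛⬛⬛
❓❓⬛⬜⬜⬜⬜⬜⬛⬛❓❓⬛⬛⬛
❓❓⬜⬜⬜⬜⬜⬜⬛⬛❓❓⬛⬛⬛
❓❓⬛⬜⬜⬜⬜⬜⬛⬛❓❓⬛⬛⬛
❓❓⬛⬜📦⬜⬜⬜⬛⬛❓❓⬛⬛⬛
❓❓⬛⬛⬛⬛⬛❓❓❓❓❓⬛⬛⬛
❓❓❓❓❓❓❓❓❓❓❓❓⬛⬛⬛
❓❓❓❓❓❓❓❓❓❓❓❓⬛⬛⬛

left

❓❓❓❓❓❓❓❓❓❓❓❓❓⬛⬛
❓❓❓❓❓❓❓❓❓❓❓❓❓⬛⬛
❓❓❓❓❓❓❓❓❓❓❓❓❓⬛⬛
❓❓❓❓❓❓❓❓❓❓❓❓❓⬛⬛
❓❓❓❓❓❓❓❓❓❓❓❓❓⬛⬛
❓❓❓⬛⬛⬛⬛⬛⬛⬛⬛❓❓⬛⬛
❓❓❓⬛⬛⬛⬛⬛⬛⬛⬛❓❓⬛⬛
❓❓❓⬛⬜⬜⬜🔴⬜⬛⬛❓❓⬛⬛
❓❓❓⬛⬜⬜⬜⬜⬜⬛⬛❓❓⬛⬛
❓❓❓⬜⬜⬜⬜⬜⬜⬛⬛❓❓⬛⬛
❓❓❓⬛⬜⬜⬜⬜⬜⬛⬛❓❓⬛⬛
❓❓❓⬛⬜📦⬜⬜⬜⬛⬛❓❓⬛⬛
❓❓❓⬛⬛⬛⬛⬛❓❓❓❓❓⬛⬛
❓❓❓❓❓❓❓❓❓❓❓❓❓⬛⬛
❓❓❓❓❓❓❓❓❓❓❓❓❓⬛⬛

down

❓❓❓❓❓❓❓❓❓❓❓❓❓⬛⬛
❓❓❓❓❓❓❓❓❓❓❓❓❓⬛⬛
❓❓❓❓❓❓❓❓❓❓❓❓❓⬛⬛
❓❓❓❓❓❓❓❓❓❓❓❓❓⬛⬛
❓❓❓⬛⬛⬛⬛⬛⬛⬛⬛❓❓⬛⬛
❓❓❓⬛⬛⬛⬛⬛⬛⬛⬛❓❓⬛⬛
❓❓❓⬛⬜⬜⬜⬜⬜⬛⬛❓❓⬛⬛
❓❓❓⬛⬜⬜⬜🔴⬜⬛⬛❓❓⬛⬛
❓❓❓⬜⬜⬜⬜⬜⬜⬛⬛❓❓⬛⬛
❓❓❓⬛⬜⬜⬜⬜⬜⬛⬛❓❓⬛⬛
❓❓❓⬛⬜📦⬜⬜⬜⬛⬛❓❓⬛⬛
❓❓❓⬛⬛⬛⬛⬛❓❓❓❓❓⬛⬛
❓❓❓❓❓❓❓❓❓❓❓❓❓⬛⬛
❓❓❓❓❓❓❓❓❓❓❓❓❓⬛⬛
❓❓❓❓❓❓❓❓❓❓❓❓❓⬛⬛

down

❓❓❓❓❓❓❓❓❓❓❓❓❓⬛⬛
❓❓❓❓❓❓❓❓❓❓❓❓❓⬛⬛
❓❓❓❓❓❓❓❓❓❓❓❓❓⬛⬛
❓❓❓⬛⬛⬛⬛⬛⬛⬛⬛❓❓⬛⬛
❓❓❓⬛⬛⬛⬛⬛⬛⬛⬛❓❓⬛⬛
❓❓❓⬛⬜⬜⬜⬜⬜⬛⬛❓❓⬛⬛
❓❓❓⬛⬜⬜⬜⬜⬜⬛⬛❓❓⬛⬛
❓❓❓⬜⬜⬜⬜🔴⬜⬛⬛❓❓⬛⬛
❓❓❓⬛⬜⬜⬜⬜⬜⬛⬛❓❓⬛⬛
❓❓❓⬛⬜📦⬜⬜⬜⬛⬛❓❓⬛⬛
❓❓❓⬛⬛⬛⬛⬛❓❓❓❓❓⬛⬛
❓❓❓❓❓❓❓❓❓❓❓❓❓⬛⬛
❓❓❓❓❓❓❓❓❓❓❓❓❓⬛⬛
❓❓❓❓❓❓❓❓❓❓❓❓❓⬛⬛
❓❓❓❓❓❓❓❓❓❓❓❓❓⬛⬛

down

❓❓❓❓❓❓❓❓❓❓❓❓❓⬛⬛
❓❓❓❓❓❓❓❓❓❓❓❓❓⬛⬛
❓❓❓⬛⬛⬛⬛⬛⬛⬛⬛❓❓⬛⬛
❓❓❓⬛⬛⬛⬛⬛⬛⬛⬛❓❓⬛⬛
❓❓❓⬛⬜⬜⬜⬜⬜⬛⬛❓❓⬛⬛
❓❓❓⬛⬜⬜⬜⬜⬜⬛⬛❓❓⬛⬛
❓❓❓⬜⬜⬜⬜⬜⬜⬛⬛❓❓⬛⬛
❓❓❓⬛⬜⬜⬜🔴⬜⬛⬛❓❓⬛⬛
❓❓❓⬛⬜📦⬜⬜⬜⬛⬛❓❓⬛⬛
❓❓❓⬛⬛⬛⬛⬛⬛⬛❓❓❓⬛⬛
❓❓❓❓❓❓❓❓❓❓❓❓❓⬛⬛
❓❓❓❓❓❓❓❓❓❓❓❓❓⬛⬛
❓❓❓❓❓❓❓❓❓❓❓❓❓⬛⬛
❓❓❓❓❓❓❓❓❓❓❓❓❓⬛⬛
❓❓❓❓❓❓❓❓❓❓❓❓❓⬛⬛

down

❓❓❓❓❓❓❓❓❓❓❓❓❓⬛⬛
❓❓❓⬛⬛⬛⬛⬛⬛⬛⬛❓❓⬛⬛
❓❓❓⬛⬛⬛⬛⬛⬛⬛⬛❓❓⬛⬛
❓❓❓⬛⬜⬜⬜⬜⬜⬛⬛❓❓⬛⬛
❓❓❓⬛⬜⬜⬜⬜⬜⬛⬛❓❓⬛⬛
❓❓❓⬜⬜⬜⬜⬜⬜⬛⬛❓❓⬛⬛
❓❓❓⬛⬜⬜⬜⬜⬜⬛⬛❓❓⬛⬛
❓❓❓⬛⬜📦⬜🔴⬜⬛⬛❓❓⬛⬛
❓❓❓⬛⬛⬛⬛⬛⬛⬛❓❓❓⬛⬛
❓❓❓❓❓⬛⬛⬛⬛⬛❓❓❓⬛⬛
❓❓❓❓❓❓❓❓❓❓❓❓❓⬛⬛
❓❓❓❓❓❓❓❓❓❓❓❓❓⬛⬛
❓❓❓❓❓❓❓❓❓❓❓❓❓⬛⬛
❓❓❓❓❓❓❓❓❓❓❓❓❓⬛⬛
⬛⬛⬛⬛⬛⬛⬛⬛⬛⬛⬛⬛⬛⬛⬛

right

❓❓❓❓❓❓❓❓❓❓❓❓⬛⬛⬛
❓❓⬛⬛⬛⬛⬛⬛⬛⬛❓❓⬛⬛⬛
❓❓⬛⬛⬛⬛⬛⬛⬛⬛❓❓⬛⬛⬛
❓❓⬛⬜⬜⬜⬜⬜⬛⬛❓❓⬛⬛⬛
❓❓⬛⬜⬜⬜⬜⬜⬛⬛❓❓⬛⬛⬛
❓❓⬜⬜⬜⬜⬜⬜⬛⬛❓❓⬛⬛⬛
❓❓⬛⬜⬜⬜⬜⬜⬛⬛❓❓⬛⬛⬛
❓❓⬛⬜📦⬜⬜🔴⬛⬛❓❓⬛⬛⬛
❓❓⬛⬛⬛⬛⬛⬛⬛⬛❓❓⬛⬛⬛
❓❓❓❓⬛⬛⬛⬛⬛⬛❓❓⬛⬛⬛
❓❓❓❓❓❓❓❓❓❓❓❓⬛⬛⬛
❓❓❓❓❓❓❓❓❓❓❓❓⬛⬛⬛
❓❓❓❓❓❓❓❓❓❓❓❓⬛⬛⬛
❓❓❓❓❓❓❓❓❓❓❓❓⬛⬛⬛
⬛⬛⬛⬛⬛⬛⬛⬛⬛⬛⬛⬛⬛⬛⬛

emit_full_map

⬛⬛⬛⬛⬛⬛⬛⬛
⬛⬛⬛⬛⬛⬛⬛⬛
⬛⬜⬜⬜⬜⬜⬛⬛
⬛⬜⬜⬜⬜⬜⬛⬛
⬜⬜⬜⬜⬜⬜⬛⬛
⬛⬜⬜⬜⬜⬜⬛⬛
⬛⬜📦⬜⬜🔴⬛⬛
⬛⬛⬛⬛⬛⬛⬛⬛
❓❓⬛⬛⬛⬛⬛⬛


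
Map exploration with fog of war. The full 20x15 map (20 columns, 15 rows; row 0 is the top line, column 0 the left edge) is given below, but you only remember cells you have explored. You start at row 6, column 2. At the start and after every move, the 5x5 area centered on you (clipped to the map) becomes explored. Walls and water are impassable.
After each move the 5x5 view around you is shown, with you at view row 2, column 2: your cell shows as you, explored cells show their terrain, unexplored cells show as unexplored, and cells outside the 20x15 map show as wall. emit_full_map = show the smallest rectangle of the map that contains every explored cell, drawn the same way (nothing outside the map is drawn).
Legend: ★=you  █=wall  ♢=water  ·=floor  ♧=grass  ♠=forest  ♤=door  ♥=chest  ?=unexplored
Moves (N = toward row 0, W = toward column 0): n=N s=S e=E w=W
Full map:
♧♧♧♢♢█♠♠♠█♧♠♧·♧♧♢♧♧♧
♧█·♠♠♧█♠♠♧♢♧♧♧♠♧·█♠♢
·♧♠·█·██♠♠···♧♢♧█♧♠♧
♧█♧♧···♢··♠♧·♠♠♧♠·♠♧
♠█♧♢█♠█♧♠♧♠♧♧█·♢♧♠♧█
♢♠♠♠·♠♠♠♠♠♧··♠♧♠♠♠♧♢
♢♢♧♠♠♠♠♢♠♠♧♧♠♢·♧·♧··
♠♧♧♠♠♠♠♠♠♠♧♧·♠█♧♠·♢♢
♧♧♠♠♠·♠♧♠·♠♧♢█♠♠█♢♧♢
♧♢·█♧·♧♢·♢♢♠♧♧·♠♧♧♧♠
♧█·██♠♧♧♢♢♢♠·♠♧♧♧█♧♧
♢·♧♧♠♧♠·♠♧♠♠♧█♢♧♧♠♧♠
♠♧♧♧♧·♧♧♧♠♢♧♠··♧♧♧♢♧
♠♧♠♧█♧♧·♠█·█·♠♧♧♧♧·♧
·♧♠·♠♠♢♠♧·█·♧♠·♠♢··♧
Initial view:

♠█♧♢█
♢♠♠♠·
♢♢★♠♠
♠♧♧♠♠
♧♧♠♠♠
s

♢♠♠♠·
♢♢♧♠♠
♠♧★♠♠
♧♧♠♠♠
♧♢·█♧

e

♠♠♠·♠
♢♧♠♠♠
♧♧★♠♠
♧♠♠♠·
♢·█♧·

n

█♧♢█♠
♠♠♠·♠
♢♧★♠♠
♧♧♠♠♠
♧♠♠♠·

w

♠█♧♢█
♢♠♠♠·
♢♢★♠♠
♠♧♧♠♠
♧♧♠♠♠

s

♢♠♠♠·
♢♢♧♠♠
♠♧★♠♠
♧♧♠♠♠
♧♢·█♧

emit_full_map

♠█♧♢█♠
♢♠♠♠·♠
♢♢♧♠♠♠
♠♧★♠♠♠
♧♧♠♠♠·
♧♢·█♧·

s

♢♢♧♠♠
♠♧♧♠♠
♧♧★♠♠
♧♢·█♧
♧█·██


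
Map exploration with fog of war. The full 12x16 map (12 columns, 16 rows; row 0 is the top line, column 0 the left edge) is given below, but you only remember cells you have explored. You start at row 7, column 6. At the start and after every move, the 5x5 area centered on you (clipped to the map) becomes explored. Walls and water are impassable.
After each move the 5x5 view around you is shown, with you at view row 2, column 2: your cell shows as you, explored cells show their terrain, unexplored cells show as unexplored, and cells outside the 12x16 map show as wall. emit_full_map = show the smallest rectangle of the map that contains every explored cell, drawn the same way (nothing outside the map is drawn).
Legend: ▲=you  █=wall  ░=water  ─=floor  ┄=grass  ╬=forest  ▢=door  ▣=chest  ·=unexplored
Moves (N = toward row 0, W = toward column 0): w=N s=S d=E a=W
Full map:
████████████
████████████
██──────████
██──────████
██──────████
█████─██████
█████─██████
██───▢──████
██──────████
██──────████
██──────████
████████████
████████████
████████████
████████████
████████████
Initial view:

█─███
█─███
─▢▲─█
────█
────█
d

─████
─████
▢─▲██
───██
───██

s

─████
▢──██
──▲██
───██
───██

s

▢──██
───██
──▲██
───██
█████

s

───██
───██
──▲██
█████
█████

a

────█
────█
──▲─█
█████
█████

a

─────
─────
──▲──
█████
█████

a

─────
─────
──▲──
█████
█████

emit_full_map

··█─████
··█─████
··─▢──██
──────██
──────██
──▲───██
████████
████████

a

█────
█────
█─▲──
█████
█████

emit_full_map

···█─████
···█─████
···─▢──██
█──────██
█──────██
█─▲────██
█████████
█████████


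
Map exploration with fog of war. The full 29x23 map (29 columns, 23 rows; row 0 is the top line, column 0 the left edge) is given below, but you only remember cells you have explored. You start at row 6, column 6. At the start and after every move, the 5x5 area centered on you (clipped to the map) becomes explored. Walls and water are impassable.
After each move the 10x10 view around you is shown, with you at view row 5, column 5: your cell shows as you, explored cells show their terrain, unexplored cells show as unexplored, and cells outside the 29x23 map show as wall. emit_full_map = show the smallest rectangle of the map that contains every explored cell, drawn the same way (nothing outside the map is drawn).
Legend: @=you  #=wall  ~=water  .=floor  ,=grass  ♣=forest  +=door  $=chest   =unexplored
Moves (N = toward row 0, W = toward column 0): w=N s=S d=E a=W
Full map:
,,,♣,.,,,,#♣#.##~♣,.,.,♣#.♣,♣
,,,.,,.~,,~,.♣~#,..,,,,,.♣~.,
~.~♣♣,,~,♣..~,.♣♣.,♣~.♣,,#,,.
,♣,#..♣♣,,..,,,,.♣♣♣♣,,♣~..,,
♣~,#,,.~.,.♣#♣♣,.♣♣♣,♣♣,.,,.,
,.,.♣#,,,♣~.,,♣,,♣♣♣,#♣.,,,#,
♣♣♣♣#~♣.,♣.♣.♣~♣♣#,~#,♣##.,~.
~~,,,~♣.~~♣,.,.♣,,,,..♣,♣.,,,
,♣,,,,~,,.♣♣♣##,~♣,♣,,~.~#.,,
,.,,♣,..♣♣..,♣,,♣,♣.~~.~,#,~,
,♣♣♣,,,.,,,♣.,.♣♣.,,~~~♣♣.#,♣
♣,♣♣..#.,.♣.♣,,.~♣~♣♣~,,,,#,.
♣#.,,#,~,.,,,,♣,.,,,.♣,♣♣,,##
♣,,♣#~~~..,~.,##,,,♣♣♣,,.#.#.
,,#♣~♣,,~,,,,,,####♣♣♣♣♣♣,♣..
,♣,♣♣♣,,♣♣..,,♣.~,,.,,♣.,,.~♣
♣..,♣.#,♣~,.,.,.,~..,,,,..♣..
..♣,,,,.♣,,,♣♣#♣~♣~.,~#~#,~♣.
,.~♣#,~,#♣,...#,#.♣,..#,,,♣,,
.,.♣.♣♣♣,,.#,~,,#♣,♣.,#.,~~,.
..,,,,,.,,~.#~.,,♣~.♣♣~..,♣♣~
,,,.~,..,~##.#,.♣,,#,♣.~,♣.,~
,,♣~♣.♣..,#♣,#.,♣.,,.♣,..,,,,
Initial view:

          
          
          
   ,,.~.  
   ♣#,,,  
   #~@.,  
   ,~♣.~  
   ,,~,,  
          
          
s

          
          
   ,,.~.  
   ♣#,,,  
   #~♣.,  
   ,~@.~  
   ,,~,,  
   ♣,..♣  
          
          

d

          
          
  ,,.~.   
  ♣#,,,♣  
  #~♣.,♣  
  ,~♣@~~  
  ,,~,,.  
  ♣,..♣♣  
          
          

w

          
          
          
  ,,.~.,  
  ♣#,,,♣  
  #~♣@,♣  
  ,~♣.~~  
  ,,~,,.  
  ♣,..♣♣  
          

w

          
          
          
   .♣♣,,  
  ,,.~.,  
  ♣#,@,♣  
  #~♣.,♣  
  ,~♣.~~  
  ,,~,,.  
  ♣,..♣♣  

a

          
          
          
   ..♣♣,, 
   ,,.~., 
   ♣#@,,♣ 
   #~♣.,♣ 
   ,~♣.~~ 
   ,,~,,. 
   ♣,..♣♣ 

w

##########
          
          
   ♣,,~,  
   ..♣♣,, 
   ,,@~., 
   ♣#,,,♣ 
   #~♣.,♣ 
   ,~♣.~~ 
   ,,~,,. 

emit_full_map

♣,,~, 
..♣♣,,
,,@~.,
♣#,,,♣
#~♣.,♣
,~♣.~~
,,~,,.
♣,..♣♣

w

##########
##########
          
   ,,.~,  
   ♣,,~,  
   ..@♣,, 
   ,,.~., 
   ♣#,,,♣ 
   #~♣.,♣ 
   ,~♣.~~ 

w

##########
##########
##########
   ,.,,,  
   ,,.~,  
   ♣,@~,  
   ..♣♣,, 
   ,,.~., 
   ♣#,,,♣ 
   #~♣.,♣ 

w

##########
##########
##########
##########
   ,.,,,  
   ,,@~,  
   ♣,,~,  
   ..♣♣,, 
   ,,.~., 
   ♣#,,,♣ 

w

##########
##########
##########
##########
##########
   ,.@,,  
   ,,.~,  
   ♣,,~,  
   ..♣♣,, 
   ,,.~., 

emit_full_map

,.@,, 
,,.~, 
♣,,~, 
..♣♣,,
,,.~.,
♣#,,,♣
#~♣.,♣
,~♣.~~
,,~,,.
♣,..♣♣

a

##########
##########
##########
##########
##########
   ♣,@,,, 
   .,,.~, 
   ♣♣,,~, 
    ..♣♣,,
    ,,.~.,

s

##########
##########
##########
##########
   ♣,.,,, 
   .,@.~, 
   ♣♣,,~, 
   #..♣♣,,
    ,,.~.,
    ♣#,,,♣

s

##########
##########
##########
   ♣,.,,, 
   .,,.~, 
   ♣♣@,~, 
   #..♣♣,,
   #,,.~.,
    ♣#,,,♣
    #~♣.,♣

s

##########
##########
   ♣,.,,, 
   .,,.~, 
   ♣♣,,~, 
   #.@♣♣,,
   #,,.~.,
   .♣#,,,♣
    #~♣.,♣
    ,~♣.~~

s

##########
   ♣,.,,, 
   .,,.~, 
   ♣♣,,~, 
   #..♣♣,,
   #,@.~.,
   .♣#,,,♣
   ♣#~♣.,♣
    ,~♣.~~
    ,,~,,.

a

##########
#   ♣,.,,,
#   .,,.~,
#  ~♣♣,,~,
#  ,#..♣♣,
#  ,#@,.~.
#  ,.♣#,,,
#  ♣♣#~♣.,
#    ,~♣.~
#    ,,~,,

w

##########
##########
#   ♣,.,,,
#  ,.,,.~,
#  ~♣♣,,~,
#  ,#@.♣♣,
#  ,#,,.~.
#  ,.♣#,,,
#  ♣♣#~♣.,
#    ,~♣.~

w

##########
##########
##########
#  ,♣,.,,,
#  ,.,,.~,
#  ~♣@,,~,
#  ,#..♣♣,
#  ,#,,.~.
#  ,.♣#,,,
#  ♣♣#~♣.,

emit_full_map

,♣,.,,, 
,.,,.~, 
~♣@,,~, 
,#..♣♣,,
,#,,.~.,
,.♣#,,,♣
♣♣#~♣.,♣
  ,~♣.~~
  ,,~,,.
  ♣,..♣♣

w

##########
##########
##########
##########
#  ,♣,.,,,
#  ,.@,.~,
#  ~♣♣,,~,
#  ,#..♣♣,
#  ,#,,.~.
#  ,.♣#,,,

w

##########
##########
##########
##########
##########
#  ,♣@.,,,
#  ,.,,.~,
#  ~♣♣,,~,
#  ,#..♣♣,
#  ,#,,.~.

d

##########
##########
##########
##########
##########
  ,♣,@,,, 
  ,.,,.~, 
  ~♣♣,,~, 
  ,#..♣♣,,
  ,#,,.~.,

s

##########
##########
##########
##########
  ,♣,.,,, 
  ,.,@.~, 
  ~♣♣,,~, 
  ,#..♣♣,,
  ,#,,.~.,
  ,.♣#,,,♣

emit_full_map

,♣,.,,, 
,.,@.~, 
~♣♣,,~, 
,#..♣♣,,
,#,,.~.,
,.♣#,,,♣
♣♣#~♣.,♣
  ,~♣.~~
  ,,~,,.
  ♣,..♣♣

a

##########
##########
##########
##########
#  ,♣,.,,,
#  ,.@,.~,
#  ~♣♣,,~,
#  ,#..♣♣,
#  ,#,,.~.
#  ,.♣#,,,

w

##########
##########
##########
##########
##########
#  ,♣@.,,,
#  ,.,,.~,
#  ~♣♣,,~,
#  ,#..♣♣,
#  ,#,,.~.

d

##########
##########
##########
##########
##########
  ,♣,@,,, 
  ,.,,.~, 
  ~♣♣,,~, 
  ,#..♣♣,,
  ,#,,.~.,

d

##########
##########
##########
##########
##########
 ,♣,.@,,  
 ,.,,.~,  
 ~♣♣,,~,  
 ,#..♣♣,, 
 ,#,,.~., 

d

##########
##########
##########
##########
##########
,♣,.,@,,  
,.,,.~,,  
~♣♣,,~,♣  
,#..♣♣,,  
,#,,.~.,  

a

##########
##########
##########
##########
##########
 ,♣,.@,,, 
 ,.,,.~,, 
 ~♣♣,,~,♣ 
 ,#..♣♣,, 
 ,#,,.~., 

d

##########
##########
##########
##########
##########
,♣,.,@,,  
,.,,.~,,  
~♣♣,,~,♣  
,#..♣♣,,  
,#,,.~.,  

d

##########
##########
##########
##########
##########
♣,.,,@,#  
.,,.~,,~  
♣♣,,~,♣.  
#..♣♣,,   
#,,.~.,   

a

##########
##########
##########
##########
##########
,♣,.,@,,# 
,.,,.~,,~ 
~♣♣,,~,♣. 
,#..♣♣,,  
,#,,.~.,  

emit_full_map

,♣,.,@,,#
,.,,.~,,~
~♣♣,,~,♣.
,#..♣♣,, 
,#,,.~., 
,.♣#,,,♣ 
♣♣#~♣.,♣ 
  ,~♣.~~ 
  ,,~,,. 
  ♣,..♣♣ 


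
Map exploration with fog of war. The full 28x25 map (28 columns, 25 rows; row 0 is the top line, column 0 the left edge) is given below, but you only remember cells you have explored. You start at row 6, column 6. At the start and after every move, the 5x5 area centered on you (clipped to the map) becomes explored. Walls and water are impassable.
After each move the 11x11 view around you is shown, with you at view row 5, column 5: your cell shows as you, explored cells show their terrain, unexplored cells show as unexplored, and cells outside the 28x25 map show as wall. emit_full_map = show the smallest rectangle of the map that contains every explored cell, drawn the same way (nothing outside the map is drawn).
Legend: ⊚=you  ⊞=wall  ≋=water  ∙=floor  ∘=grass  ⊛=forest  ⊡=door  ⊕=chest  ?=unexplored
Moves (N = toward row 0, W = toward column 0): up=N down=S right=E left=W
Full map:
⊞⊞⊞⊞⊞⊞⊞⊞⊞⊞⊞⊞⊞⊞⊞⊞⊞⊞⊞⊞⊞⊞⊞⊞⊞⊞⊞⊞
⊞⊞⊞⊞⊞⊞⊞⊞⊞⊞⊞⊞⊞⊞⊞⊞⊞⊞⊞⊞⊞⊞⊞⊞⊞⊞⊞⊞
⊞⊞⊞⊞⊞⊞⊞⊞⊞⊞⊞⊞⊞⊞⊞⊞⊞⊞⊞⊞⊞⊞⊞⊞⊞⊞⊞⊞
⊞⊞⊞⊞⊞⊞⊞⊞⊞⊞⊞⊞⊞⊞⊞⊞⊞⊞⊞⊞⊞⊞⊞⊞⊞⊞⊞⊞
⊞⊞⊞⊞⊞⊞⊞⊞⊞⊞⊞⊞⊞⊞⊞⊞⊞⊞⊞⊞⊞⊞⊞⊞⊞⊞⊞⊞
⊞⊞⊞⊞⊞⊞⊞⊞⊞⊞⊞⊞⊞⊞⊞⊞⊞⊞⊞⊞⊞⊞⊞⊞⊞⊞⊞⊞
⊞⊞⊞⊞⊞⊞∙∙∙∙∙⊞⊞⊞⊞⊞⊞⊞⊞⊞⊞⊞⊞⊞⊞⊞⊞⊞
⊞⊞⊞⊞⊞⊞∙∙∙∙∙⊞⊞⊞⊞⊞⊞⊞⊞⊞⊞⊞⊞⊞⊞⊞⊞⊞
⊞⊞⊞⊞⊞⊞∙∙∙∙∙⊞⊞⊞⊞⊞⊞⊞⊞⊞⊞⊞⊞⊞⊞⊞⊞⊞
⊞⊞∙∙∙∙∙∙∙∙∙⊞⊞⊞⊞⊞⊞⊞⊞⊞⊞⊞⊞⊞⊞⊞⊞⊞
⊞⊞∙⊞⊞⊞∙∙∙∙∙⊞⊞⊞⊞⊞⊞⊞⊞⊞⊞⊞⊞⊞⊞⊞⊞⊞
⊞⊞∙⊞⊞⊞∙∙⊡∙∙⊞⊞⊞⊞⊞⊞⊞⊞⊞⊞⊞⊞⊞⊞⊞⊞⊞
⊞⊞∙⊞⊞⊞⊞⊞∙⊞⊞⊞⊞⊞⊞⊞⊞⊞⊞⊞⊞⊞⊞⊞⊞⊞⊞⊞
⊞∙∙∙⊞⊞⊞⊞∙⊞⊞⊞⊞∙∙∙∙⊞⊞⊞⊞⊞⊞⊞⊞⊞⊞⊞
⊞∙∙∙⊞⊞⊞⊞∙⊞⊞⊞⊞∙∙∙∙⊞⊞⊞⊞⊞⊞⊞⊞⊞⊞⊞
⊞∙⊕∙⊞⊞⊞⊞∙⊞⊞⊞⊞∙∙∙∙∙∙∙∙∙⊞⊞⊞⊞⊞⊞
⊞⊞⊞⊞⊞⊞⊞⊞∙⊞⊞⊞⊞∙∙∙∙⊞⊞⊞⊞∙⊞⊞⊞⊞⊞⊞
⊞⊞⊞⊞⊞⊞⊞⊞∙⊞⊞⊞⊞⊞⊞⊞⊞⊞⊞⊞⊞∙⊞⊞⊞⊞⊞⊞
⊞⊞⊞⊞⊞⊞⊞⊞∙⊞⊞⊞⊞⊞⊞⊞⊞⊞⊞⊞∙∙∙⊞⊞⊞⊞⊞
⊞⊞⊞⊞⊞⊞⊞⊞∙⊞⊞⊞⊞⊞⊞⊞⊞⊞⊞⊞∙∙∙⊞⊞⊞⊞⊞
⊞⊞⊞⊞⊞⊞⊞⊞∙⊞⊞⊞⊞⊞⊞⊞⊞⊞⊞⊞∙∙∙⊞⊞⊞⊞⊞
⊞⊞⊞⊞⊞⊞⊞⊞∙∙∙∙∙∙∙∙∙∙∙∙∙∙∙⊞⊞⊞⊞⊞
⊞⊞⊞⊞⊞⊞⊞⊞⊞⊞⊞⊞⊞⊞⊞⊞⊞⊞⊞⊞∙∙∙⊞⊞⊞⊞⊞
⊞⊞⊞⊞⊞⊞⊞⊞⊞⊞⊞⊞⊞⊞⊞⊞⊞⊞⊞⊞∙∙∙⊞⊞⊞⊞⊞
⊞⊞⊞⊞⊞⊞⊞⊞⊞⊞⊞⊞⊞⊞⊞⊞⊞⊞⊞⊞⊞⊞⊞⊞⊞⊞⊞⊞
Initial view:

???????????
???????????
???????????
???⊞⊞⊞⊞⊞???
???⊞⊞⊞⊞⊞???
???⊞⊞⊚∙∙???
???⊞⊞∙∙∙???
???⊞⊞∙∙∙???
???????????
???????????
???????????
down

???????????
???????????
???⊞⊞⊞⊞⊞???
???⊞⊞⊞⊞⊞???
???⊞⊞∙∙∙???
???⊞⊞⊚∙∙???
???⊞⊞∙∙∙???
???∙∙∙∙∙???
???????????
???????????
???????????

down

???????????
???⊞⊞⊞⊞⊞???
???⊞⊞⊞⊞⊞???
???⊞⊞∙∙∙???
???⊞⊞∙∙∙???
???⊞⊞⊚∙∙???
???∙∙∙∙∙???
???⊞⊞∙∙∙???
???????????
???????????
???????????

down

???⊞⊞⊞⊞⊞???
???⊞⊞⊞⊞⊞???
???⊞⊞∙∙∙???
???⊞⊞∙∙∙???
???⊞⊞∙∙∙???
???∙∙⊚∙∙???
???⊞⊞∙∙∙???
???⊞⊞∙∙⊡???
???????????
???????????
???????????

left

????⊞⊞⊞⊞⊞??
????⊞⊞⊞⊞⊞??
????⊞⊞∙∙∙??
???⊞⊞⊞∙∙∙??
???⊞⊞⊞∙∙∙??
???∙∙⊚∙∙∙??
???⊞⊞⊞∙∙∙??
???⊞⊞⊞∙∙⊡??
???????????
???????????
???????????

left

⊞????⊞⊞⊞⊞⊞?
⊞????⊞⊞⊞⊞⊞?
⊞????⊞⊞∙∙∙?
⊞??⊞⊞⊞⊞∙∙∙?
⊞??⊞⊞⊞⊞∙∙∙?
⊞??∙∙⊚∙∙∙∙?
⊞??∙⊞⊞⊞∙∙∙?
⊞??∙⊞⊞⊞∙∙⊡?
⊞??????????
⊞??????????
⊞??????????

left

⊞⊞????⊞⊞⊞⊞⊞
⊞⊞????⊞⊞⊞⊞⊞
⊞⊞????⊞⊞∙∙∙
⊞⊞?⊞⊞⊞⊞⊞∙∙∙
⊞⊞?⊞⊞⊞⊞⊞∙∙∙
⊞⊞?⊞∙⊚∙∙∙∙∙
⊞⊞?⊞∙⊞⊞⊞∙∙∙
⊞⊞?⊞∙⊞⊞⊞∙∙⊡
⊞⊞?????????
⊞⊞?????????
⊞⊞?????????

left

⊞⊞⊞????⊞⊞⊞⊞
⊞⊞⊞????⊞⊞⊞⊞
⊞⊞⊞????⊞⊞∙∙
⊞⊞⊞⊞⊞⊞⊞⊞⊞∙∙
⊞⊞⊞⊞⊞⊞⊞⊞⊞∙∙
⊞⊞⊞⊞⊞⊚∙∙∙∙∙
⊞⊞⊞⊞⊞∙⊞⊞⊞∙∙
⊞⊞⊞⊞⊞∙⊞⊞⊞∙∙
⊞⊞⊞????????
⊞⊞⊞????????
⊞⊞⊞????????

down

⊞⊞⊞????⊞⊞⊞⊞
⊞⊞⊞????⊞⊞∙∙
⊞⊞⊞⊞⊞⊞⊞⊞⊞∙∙
⊞⊞⊞⊞⊞⊞⊞⊞⊞∙∙
⊞⊞⊞⊞⊞∙∙∙∙∙∙
⊞⊞⊞⊞⊞⊚⊞⊞⊞∙∙
⊞⊞⊞⊞⊞∙⊞⊞⊞∙∙
⊞⊞⊞⊞⊞∙⊞⊞???
⊞⊞⊞????????
⊞⊞⊞????????
⊞⊞⊞????????

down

⊞⊞⊞????⊞⊞∙∙
⊞⊞⊞⊞⊞⊞⊞⊞⊞∙∙
⊞⊞⊞⊞⊞⊞⊞⊞⊞∙∙
⊞⊞⊞⊞⊞∙∙∙∙∙∙
⊞⊞⊞⊞⊞∙⊞⊞⊞∙∙
⊞⊞⊞⊞⊞⊚⊞⊞⊞∙∙
⊞⊞⊞⊞⊞∙⊞⊞???
⊞⊞⊞⊞∙∙∙⊞???
⊞⊞⊞????????
⊞⊞⊞????????
⊞⊞⊞????????

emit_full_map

????⊞⊞⊞⊞⊞
????⊞⊞⊞⊞⊞
????⊞⊞∙∙∙
⊞⊞⊞⊞⊞⊞∙∙∙
⊞⊞⊞⊞⊞⊞∙∙∙
⊞⊞∙∙∙∙∙∙∙
⊞⊞∙⊞⊞⊞∙∙∙
⊞⊞⊚⊞⊞⊞∙∙⊡
⊞⊞∙⊞⊞????
⊞∙∙∙⊞????

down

⊞⊞⊞⊞⊞⊞⊞⊞⊞∙∙
⊞⊞⊞⊞⊞⊞⊞⊞⊞∙∙
⊞⊞⊞⊞⊞∙∙∙∙∙∙
⊞⊞⊞⊞⊞∙⊞⊞⊞∙∙
⊞⊞⊞⊞⊞∙⊞⊞⊞∙∙
⊞⊞⊞⊞⊞⊚⊞⊞???
⊞⊞⊞⊞∙∙∙⊞???
⊞⊞⊞⊞∙∙∙⊞???
⊞⊞⊞????????
⊞⊞⊞????????
⊞⊞⊞????????

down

⊞⊞⊞⊞⊞⊞⊞⊞⊞∙∙
⊞⊞⊞⊞⊞∙∙∙∙∙∙
⊞⊞⊞⊞⊞∙⊞⊞⊞∙∙
⊞⊞⊞⊞⊞∙⊞⊞⊞∙∙
⊞⊞⊞⊞⊞∙⊞⊞???
⊞⊞⊞⊞∙⊚∙⊞???
⊞⊞⊞⊞∙∙∙⊞???
⊞⊞⊞⊞∙⊕∙⊞???
⊞⊞⊞????????
⊞⊞⊞????????
⊞⊞⊞????????

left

⊞⊞⊞⊞⊞⊞⊞⊞⊞⊞∙
⊞⊞⊞⊞⊞⊞∙∙∙∙∙
⊞⊞⊞⊞⊞⊞∙⊞⊞⊞∙
⊞⊞⊞⊞⊞⊞∙⊞⊞⊞∙
⊞⊞⊞⊞⊞⊞∙⊞⊞??
⊞⊞⊞⊞⊞⊚∙∙⊞??
⊞⊞⊞⊞⊞∙∙∙⊞??
⊞⊞⊞⊞⊞∙⊕∙⊞??
⊞⊞⊞⊞???????
⊞⊞⊞⊞???????
⊞⊞⊞⊞???????

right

⊞⊞⊞⊞⊞⊞⊞⊞⊞∙∙
⊞⊞⊞⊞⊞∙∙∙∙∙∙
⊞⊞⊞⊞⊞∙⊞⊞⊞∙∙
⊞⊞⊞⊞⊞∙⊞⊞⊞∙∙
⊞⊞⊞⊞⊞∙⊞⊞???
⊞⊞⊞⊞∙⊚∙⊞???
⊞⊞⊞⊞∙∙∙⊞???
⊞⊞⊞⊞∙⊕∙⊞???
⊞⊞⊞????????
⊞⊞⊞????????
⊞⊞⊞????????

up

⊞⊞⊞⊞⊞⊞⊞⊞⊞∙∙
⊞⊞⊞⊞⊞⊞⊞⊞⊞∙∙
⊞⊞⊞⊞⊞∙∙∙∙∙∙
⊞⊞⊞⊞⊞∙⊞⊞⊞∙∙
⊞⊞⊞⊞⊞∙⊞⊞⊞∙∙
⊞⊞⊞⊞⊞⊚⊞⊞???
⊞⊞⊞⊞∙∙∙⊞???
⊞⊞⊞⊞∙∙∙⊞???
⊞⊞⊞⊞∙⊕∙⊞???
⊞⊞⊞????????
⊞⊞⊞????????

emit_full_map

????⊞⊞⊞⊞⊞
????⊞⊞⊞⊞⊞
????⊞⊞∙∙∙
⊞⊞⊞⊞⊞⊞∙∙∙
⊞⊞⊞⊞⊞⊞∙∙∙
⊞⊞∙∙∙∙∙∙∙
⊞⊞∙⊞⊞⊞∙∙∙
⊞⊞∙⊞⊞⊞∙∙⊡
⊞⊞⊚⊞⊞????
⊞∙∙∙⊞????
⊞∙∙∙⊞????
⊞∙⊕∙⊞????

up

⊞⊞⊞????⊞⊞∙∙
⊞⊞⊞⊞⊞⊞⊞⊞⊞∙∙
⊞⊞⊞⊞⊞⊞⊞⊞⊞∙∙
⊞⊞⊞⊞⊞∙∙∙∙∙∙
⊞⊞⊞⊞⊞∙⊞⊞⊞∙∙
⊞⊞⊞⊞⊞⊚⊞⊞⊞∙∙
⊞⊞⊞⊞⊞∙⊞⊞???
⊞⊞⊞⊞∙∙∙⊞???
⊞⊞⊞⊞∙∙∙⊞???
⊞⊞⊞⊞∙⊕∙⊞???
⊞⊞⊞????????

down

⊞⊞⊞⊞⊞⊞⊞⊞⊞∙∙
⊞⊞⊞⊞⊞⊞⊞⊞⊞∙∙
⊞⊞⊞⊞⊞∙∙∙∙∙∙
⊞⊞⊞⊞⊞∙⊞⊞⊞∙∙
⊞⊞⊞⊞⊞∙⊞⊞⊞∙∙
⊞⊞⊞⊞⊞⊚⊞⊞???
⊞⊞⊞⊞∙∙∙⊞???
⊞⊞⊞⊞∙∙∙⊞???
⊞⊞⊞⊞∙⊕∙⊞???
⊞⊞⊞????????
⊞⊞⊞????????


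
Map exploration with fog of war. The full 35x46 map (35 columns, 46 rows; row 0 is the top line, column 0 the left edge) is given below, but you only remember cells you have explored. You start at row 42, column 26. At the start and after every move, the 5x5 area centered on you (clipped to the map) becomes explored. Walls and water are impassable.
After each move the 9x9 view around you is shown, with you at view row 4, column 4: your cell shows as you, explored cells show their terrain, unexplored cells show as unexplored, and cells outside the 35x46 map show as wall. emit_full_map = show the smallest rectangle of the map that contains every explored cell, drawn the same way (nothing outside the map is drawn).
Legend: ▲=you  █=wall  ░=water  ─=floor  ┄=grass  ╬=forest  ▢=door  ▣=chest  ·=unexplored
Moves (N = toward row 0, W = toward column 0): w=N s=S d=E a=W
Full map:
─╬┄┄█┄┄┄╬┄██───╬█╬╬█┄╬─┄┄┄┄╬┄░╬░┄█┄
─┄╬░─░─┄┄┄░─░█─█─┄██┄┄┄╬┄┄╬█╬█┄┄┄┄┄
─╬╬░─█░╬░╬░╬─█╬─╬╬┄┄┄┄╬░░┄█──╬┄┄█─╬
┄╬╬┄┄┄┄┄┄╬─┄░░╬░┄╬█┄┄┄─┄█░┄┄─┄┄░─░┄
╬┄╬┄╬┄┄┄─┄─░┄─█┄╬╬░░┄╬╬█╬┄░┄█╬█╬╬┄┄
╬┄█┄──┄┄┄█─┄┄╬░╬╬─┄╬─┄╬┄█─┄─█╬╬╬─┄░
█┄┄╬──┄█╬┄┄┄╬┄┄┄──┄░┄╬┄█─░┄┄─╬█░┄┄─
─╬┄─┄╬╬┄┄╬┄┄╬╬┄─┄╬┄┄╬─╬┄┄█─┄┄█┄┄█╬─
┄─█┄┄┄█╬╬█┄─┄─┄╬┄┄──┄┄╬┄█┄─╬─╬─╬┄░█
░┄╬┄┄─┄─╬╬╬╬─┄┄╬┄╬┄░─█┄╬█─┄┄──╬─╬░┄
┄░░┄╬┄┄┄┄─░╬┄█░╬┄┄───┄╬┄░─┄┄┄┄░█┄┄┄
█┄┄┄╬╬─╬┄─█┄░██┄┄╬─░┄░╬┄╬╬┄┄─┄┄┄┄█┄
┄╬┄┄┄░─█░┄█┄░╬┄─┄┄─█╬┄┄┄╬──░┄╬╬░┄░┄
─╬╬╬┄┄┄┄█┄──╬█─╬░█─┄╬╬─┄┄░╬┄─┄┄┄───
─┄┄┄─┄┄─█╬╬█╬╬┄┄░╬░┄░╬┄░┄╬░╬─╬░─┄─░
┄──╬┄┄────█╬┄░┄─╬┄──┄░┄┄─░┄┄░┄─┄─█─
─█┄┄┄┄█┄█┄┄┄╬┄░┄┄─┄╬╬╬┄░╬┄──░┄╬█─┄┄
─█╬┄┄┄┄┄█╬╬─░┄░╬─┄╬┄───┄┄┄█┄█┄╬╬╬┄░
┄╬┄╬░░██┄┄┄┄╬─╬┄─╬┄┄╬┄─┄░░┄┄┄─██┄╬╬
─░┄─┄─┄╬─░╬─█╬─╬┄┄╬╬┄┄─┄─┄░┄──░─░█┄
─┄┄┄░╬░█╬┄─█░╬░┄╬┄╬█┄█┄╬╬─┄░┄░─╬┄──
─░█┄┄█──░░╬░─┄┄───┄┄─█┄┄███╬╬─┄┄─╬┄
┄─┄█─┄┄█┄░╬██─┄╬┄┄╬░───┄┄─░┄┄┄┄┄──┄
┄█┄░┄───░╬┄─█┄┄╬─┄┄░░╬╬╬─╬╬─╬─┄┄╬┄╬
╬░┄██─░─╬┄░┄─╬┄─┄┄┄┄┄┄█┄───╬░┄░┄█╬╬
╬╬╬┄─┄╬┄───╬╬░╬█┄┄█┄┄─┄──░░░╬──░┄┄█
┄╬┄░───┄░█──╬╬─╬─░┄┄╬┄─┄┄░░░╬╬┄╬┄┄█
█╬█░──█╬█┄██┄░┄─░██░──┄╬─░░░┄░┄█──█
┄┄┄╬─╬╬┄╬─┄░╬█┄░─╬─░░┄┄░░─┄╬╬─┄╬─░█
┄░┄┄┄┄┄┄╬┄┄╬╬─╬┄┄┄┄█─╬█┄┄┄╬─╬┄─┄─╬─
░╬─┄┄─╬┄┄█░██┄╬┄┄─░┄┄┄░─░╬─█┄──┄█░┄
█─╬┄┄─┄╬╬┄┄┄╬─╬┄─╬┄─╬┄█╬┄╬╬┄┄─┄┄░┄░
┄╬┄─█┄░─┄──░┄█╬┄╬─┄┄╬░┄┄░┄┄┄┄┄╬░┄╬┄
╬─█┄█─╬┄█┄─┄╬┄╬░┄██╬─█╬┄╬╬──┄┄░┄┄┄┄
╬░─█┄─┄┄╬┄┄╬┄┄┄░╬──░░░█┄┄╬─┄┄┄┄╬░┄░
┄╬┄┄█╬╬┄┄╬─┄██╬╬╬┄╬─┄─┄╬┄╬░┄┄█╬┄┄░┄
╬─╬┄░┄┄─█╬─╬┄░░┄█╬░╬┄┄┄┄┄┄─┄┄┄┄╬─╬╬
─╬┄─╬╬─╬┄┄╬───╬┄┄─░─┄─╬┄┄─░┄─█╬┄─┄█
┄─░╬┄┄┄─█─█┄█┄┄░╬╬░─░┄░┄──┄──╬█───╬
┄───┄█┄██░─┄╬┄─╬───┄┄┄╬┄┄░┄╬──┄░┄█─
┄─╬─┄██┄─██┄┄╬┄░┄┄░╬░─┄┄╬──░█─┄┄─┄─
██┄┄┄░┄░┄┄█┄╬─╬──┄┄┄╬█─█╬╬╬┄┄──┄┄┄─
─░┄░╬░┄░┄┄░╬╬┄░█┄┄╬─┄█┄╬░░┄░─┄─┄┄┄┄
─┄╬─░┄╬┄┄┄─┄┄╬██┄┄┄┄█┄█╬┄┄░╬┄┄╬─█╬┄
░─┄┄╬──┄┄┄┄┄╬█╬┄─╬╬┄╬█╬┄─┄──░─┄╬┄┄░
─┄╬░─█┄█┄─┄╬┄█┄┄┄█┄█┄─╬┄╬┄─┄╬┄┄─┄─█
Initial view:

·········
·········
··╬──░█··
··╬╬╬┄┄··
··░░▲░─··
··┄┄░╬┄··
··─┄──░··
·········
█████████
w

·········
·········
··┄░┄╬─··
··╬──░█··
··╬╬▲┄┄··
··░░┄░─··
··┄┄░╬┄··
··─┄──░··
·········

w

·········
·········
··──┄──··
··┄░┄╬─··
··╬─▲░█··
··╬╬╬┄┄··
··░░┄░─··
··┄┄░╬┄··
··─┄──░··

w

·········
·········
··┄─░┄─··
··──┄──··
··┄░▲╬─··
··╬──░█··
··╬╬╬┄┄··
··░░┄░─··
··┄┄░╬┄··

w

·········
·········
··┄┄─┄┄··
··┄─░┄─··
··──▲──··
··┄░┄╬─··
··╬──░█··
··╬╬╬┄┄··
··░░┄░─··

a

·········
·········
··┄┄┄─┄┄·
··┄┄─░┄─·
··┄─▲┄──·
··┄┄░┄╬─·
··┄╬──░█·
···╬╬╬┄┄·
···░░┄░─·

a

·········
·········
··┄┄┄┄─┄┄
··╬┄┄─░┄─
··░┄▲─┄──
··╬┄┄░┄╬─
··┄┄╬──░█
····╬╬╬┄┄
····░░┄░─

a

·········
·········
··┄┄┄┄┄─┄
··─╬┄┄─░┄
··┄░▲──┄─
··┄╬┄┄░┄╬
··─┄┄╬──░
·····╬╬╬┄
·····░░┄░

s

·········
··┄┄┄┄┄─┄
··─╬┄┄─░┄
··┄░┄──┄─
··┄╬▲┄░┄╬
··─┄┄╬──░
··█─█╬╬╬┄
·····░░┄░
·····┄┄░╬

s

··┄┄┄┄┄─┄
··─╬┄┄─░┄
··┄░┄──┄─
··┄╬┄┄░┄╬
··─┄▲╬──░
··█─█╬╬╬┄
··█┄╬░░┄░
·····┄┄░╬
·····─┄──

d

·┄┄┄┄┄─┄┄
·─╬┄┄─░┄─
·┄░┄──┄──
·┄╬┄┄░┄╬─
·─┄┄▲──░█
·█─█╬╬╬┄┄
·█┄╬░░┄░─
····┄┄░╬┄
····─┄──░

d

┄┄┄┄┄─┄┄·
─╬┄┄─░┄─·
┄░┄──┄──·
┄╬┄┄░┄╬─·
─┄┄╬▲─░█·
█─█╬╬╬┄┄·
█┄╬░░┄░─·
···┄┄░╬┄·
···─┄──░·

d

┄┄┄┄─┄┄··
╬┄┄─░┄─··
░┄──┄──··
╬┄┄░┄╬─··
┄┄╬─▲░█··
─█╬╬╬┄┄··
┄╬░░┄░─··
··┄┄░╬┄··
··─┄──░··

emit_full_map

┄┄┄┄┄─┄┄
─╬┄┄─░┄─
┄░┄──┄──
┄╬┄┄░┄╬─
─┄┄╬─▲░█
█─█╬╬╬┄┄
█┄╬░░┄░─
···┄┄░╬┄
···─┄──░

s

╬┄┄─░┄─··
░┄──┄──··
╬┄┄░┄╬─··
┄┄╬──░█··
─█╬╬▲┄┄··
┄╬░░┄░─··
··┄┄░╬┄··
··─┄──░··
·········

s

░┄──┄──··
╬┄┄░┄╬─··
┄┄╬──░█··
─█╬╬╬┄┄··
┄╬░░▲░─··
··┄┄░╬┄··
··─┄──░··
·········
█████████

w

╬┄┄─░┄─··
░┄──┄──··
╬┄┄░┄╬─··
┄┄╬──░█··
─█╬╬▲┄┄··
┄╬░░┄░─··
··┄┄░╬┄··
··─┄──░··
·········

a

─╬┄┄─░┄─·
┄░┄──┄──·
┄╬┄┄░┄╬─·
─┄┄╬──░█·
█─█╬▲╬┄┄·
█┄╬░░┄░─·
··╬┄┄░╬┄·
···─┄──░·
·········

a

·─╬┄┄─░┄─
·┄░┄──┄──
·┄╬┄┄░┄╬─
·─┄┄╬──░█
·█─█▲╬╬┄┄
·█┄╬░░┄░─
··█╬┄┄░╬┄
····─┄──░
·········

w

·┄┄┄┄┄─┄┄
·─╬┄┄─░┄─
·┄░┄──┄──
·┄╬┄┄░┄╬─
·─┄┄▲──░█
·█─█╬╬╬┄┄
·█┄╬░░┄░─
··█╬┄┄░╬┄
····─┄──░

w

·········
·┄┄┄┄┄─┄┄
·─╬┄┄─░┄─
·┄░┄──┄──
·┄╬┄▲░┄╬─
·─┄┄╬──░█
·█─█╬╬╬┄┄
·█┄╬░░┄░─
··█╬┄┄░╬┄

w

·········
·········
·┄┄┄┄┄─┄┄
·─╬┄┄─░┄─
·┄░┄▲─┄──
·┄╬┄┄░┄╬─
·─┄┄╬──░█
·█─█╬╬╬┄┄
·█┄╬░░┄░─

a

·········
·········
··┄┄┄┄┄─┄
··─╬┄┄─░┄
··┄░▲──┄─
··┄╬┄┄░┄╬
··─┄┄╬──░
··█─█╬╬╬┄
··█┄╬░░┄░

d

·········
·········
·┄┄┄┄┄─┄┄
·─╬┄┄─░┄─
·┄░┄▲─┄──
·┄╬┄┄░┄╬─
·─┄┄╬──░█
·█─█╬╬╬┄┄
·█┄╬░░┄░─

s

·········
·┄┄┄┄┄─┄┄
·─╬┄┄─░┄─
·┄░┄──┄──
·┄╬┄▲░┄╬─
·─┄┄╬──░█
·█─█╬╬╬┄┄
·█┄╬░░┄░─
··█╬┄┄░╬┄

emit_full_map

┄┄┄┄┄─┄┄
─╬┄┄─░┄─
┄░┄──┄──
┄╬┄▲░┄╬─
─┄┄╬──░█
█─█╬╬╬┄┄
█┄╬░░┄░─
·█╬┄┄░╬┄
···─┄──░

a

·········
··┄┄┄┄┄─┄
··─╬┄┄─░┄
··┄░┄──┄─
··┄╬▲┄░┄╬
··─┄┄╬──░
··█─█╬╬╬┄
··█┄╬░░┄░
···█╬┄┄░╬

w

·········
·········
··┄┄┄┄┄─┄
··─╬┄┄─░┄
··┄░▲──┄─
··┄╬┄┄░┄╬
··─┄┄╬──░
··█─█╬╬╬┄
··█┄╬░░┄░

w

·········
·········
··─┄╬┄╬··
··┄┄┄┄┄─┄
··─╬▲┄─░┄
··┄░┄──┄─
··┄╬┄┄░┄╬
··─┄┄╬──░
··█─█╬╬╬┄

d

·········
·········
·─┄╬┄╬░··
·┄┄┄┄┄─┄┄
·─╬┄▲─░┄─
·┄░┄──┄──
·┄╬┄┄░┄╬─
·─┄┄╬──░█
·█─█╬╬╬┄┄

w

·········
·········
··█┄┄╬─··
·─┄╬┄╬░··
·┄┄┄▲┄─┄┄
·─╬┄┄─░┄─
·┄░┄──┄──
·┄╬┄┄░┄╬─
·─┄┄╬──░█

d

·········
·········
·█┄┄╬─┄··
─┄╬┄╬░┄··
┄┄┄┄▲─┄┄·
─╬┄┄─░┄─·
┄░┄──┄──·
┄╬┄┄░┄╬─·
─┄┄╬──░█·

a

·········
·········
··█┄┄╬─┄·
·─┄╬┄╬░┄·
·┄┄┄▲┄─┄┄
·─╬┄┄─░┄─
·┄░┄──┄──
·┄╬┄┄░┄╬─
·─┄┄╬──░█

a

·········
·········
··░█┄┄╬─┄
··─┄╬┄╬░┄
··┄┄▲┄┄─┄
··─╬┄┄─░┄
··┄░┄──┄─
··┄╬┄┄░┄╬
··─┄┄╬──░

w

·········
·········
··█╬┄╬╬··
··░█┄┄╬─┄
··─┄▲┄╬░┄
··┄┄┄┄┄─┄
··─╬┄┄─░┄
··┄░┄──┄─
··┄╬┄┄░┄╬

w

·········
·········
··░┄┄░┄··
··█╬┄╬╬··
··░█▲┄╬─┄
··─┄╬┄╬░┄
··┄┄┄┄┄─┄
··─╬┄┄─░┄
··┄░┄──┄─

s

·········
··░┄┄░┄··
··█╬┄╬╬··
··░█┄┄╬─┄
··─┄▲┄╬░┄
··┄┄┄┄┄─┄
··─╬┄┄─░┄
··┄░┄──┄─
··┄╬┄┄░┄╬

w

·········
·········
··░┄┄░┄··
··█╬┄╬╬··
··░█▲┄╬─┄
··─┄╬┄╬░┄
··┄┄┄┄┄─┄
··─╬┄┄─░┄
··┄░┄──┄─

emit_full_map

░┄┄░┄···
█╬┄╬╬···
░█▲┄╬─┄·
─┄╬┄╬░┄·
┄┄┄┄┄─┄┄
─╬┄┄─░┄─
┄░┄──┄──
┄╬┄┄░┄╬─
─┄┄╬──░█
█─█╬╬╬┄┄
█┄╬░░┄░─
·█╬┄┄░╬┄
···─┄──░
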